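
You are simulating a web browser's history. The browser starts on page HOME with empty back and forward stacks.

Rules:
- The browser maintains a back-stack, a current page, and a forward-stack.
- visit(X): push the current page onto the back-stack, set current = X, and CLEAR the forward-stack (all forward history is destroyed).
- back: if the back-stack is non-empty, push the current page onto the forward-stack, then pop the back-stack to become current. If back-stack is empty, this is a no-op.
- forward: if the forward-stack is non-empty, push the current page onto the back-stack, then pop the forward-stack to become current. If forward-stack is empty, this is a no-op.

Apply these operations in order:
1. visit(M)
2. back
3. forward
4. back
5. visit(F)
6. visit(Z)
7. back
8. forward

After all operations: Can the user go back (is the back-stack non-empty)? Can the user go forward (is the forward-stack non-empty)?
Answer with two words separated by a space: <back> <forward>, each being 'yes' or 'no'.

Answer: yes no

Derivation:
After 1 (visit(M)): cur=M back=1 fwd=0
After 2 (back): cur=HOME back=0 fwd=1
After 3 (forward): cur=M back=1 fwd=0
After 4 (back): cur=HOME back=0 fwd=1
After 5 (visit(F)): cur=F back=1 fwd=0
After 6 (visit(Z)): cur=Z back=2 fwd=0
After 7 (back): cur=F back=1 fwd=1
After 8 (forward): cur=Z back=2 fwd=0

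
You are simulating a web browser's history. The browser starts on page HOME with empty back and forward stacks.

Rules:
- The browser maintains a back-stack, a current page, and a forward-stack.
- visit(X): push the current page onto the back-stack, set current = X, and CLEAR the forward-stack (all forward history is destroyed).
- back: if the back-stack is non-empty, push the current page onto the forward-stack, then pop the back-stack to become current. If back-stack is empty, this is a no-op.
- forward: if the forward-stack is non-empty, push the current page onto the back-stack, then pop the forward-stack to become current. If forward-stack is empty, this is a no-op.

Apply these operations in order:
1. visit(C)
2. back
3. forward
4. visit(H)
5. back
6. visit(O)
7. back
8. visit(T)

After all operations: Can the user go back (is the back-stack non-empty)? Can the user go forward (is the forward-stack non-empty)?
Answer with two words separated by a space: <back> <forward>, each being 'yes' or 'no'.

After 1 (visit(C)): cur=C back=1 fwd=0
After 2 (back): cur=HOME back=0 fwd=1
After 3 (forward): cur=C back=1 fwd=0
After 4 (visit(H)): cur=H back=2 fwd=0
After 5 (back): cur=C back=1 fwd=1
After 6 (visit(O)): cur=O back=2 fwd=0
After 7 (back): cur=C back=1 fwd=1
After 8 (visit(T)): cur=T back=2 fwd=0

Answer: yes no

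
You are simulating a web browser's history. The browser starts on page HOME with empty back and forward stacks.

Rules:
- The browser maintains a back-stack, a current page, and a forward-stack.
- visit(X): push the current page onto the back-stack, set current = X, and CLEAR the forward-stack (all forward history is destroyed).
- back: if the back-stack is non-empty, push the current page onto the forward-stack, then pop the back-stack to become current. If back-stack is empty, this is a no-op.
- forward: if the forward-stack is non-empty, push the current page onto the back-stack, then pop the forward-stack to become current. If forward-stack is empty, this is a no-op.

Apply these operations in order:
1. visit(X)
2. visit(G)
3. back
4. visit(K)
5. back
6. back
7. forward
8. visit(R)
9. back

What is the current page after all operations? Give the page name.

After 1 (visit(X)): cur=X back=1 fwd=0
After 2 (visit(G)): cur=G back=2 fwd=0
After 3 (back): cur=X back=1 fwd=1
After 4 (visit(K)): cur=K back=2 fwd=0
After 5 (back): cur=X back=1 fwd=1
After 6 (back): cur=HOME back=0 fwd=2
After 7 (forward): cur=X back=1 fwd=1
After 8 (visit(R)): cur=R back=2 fwd=0
After 9 (back): cur=X back=1 fwd=1

Answer: X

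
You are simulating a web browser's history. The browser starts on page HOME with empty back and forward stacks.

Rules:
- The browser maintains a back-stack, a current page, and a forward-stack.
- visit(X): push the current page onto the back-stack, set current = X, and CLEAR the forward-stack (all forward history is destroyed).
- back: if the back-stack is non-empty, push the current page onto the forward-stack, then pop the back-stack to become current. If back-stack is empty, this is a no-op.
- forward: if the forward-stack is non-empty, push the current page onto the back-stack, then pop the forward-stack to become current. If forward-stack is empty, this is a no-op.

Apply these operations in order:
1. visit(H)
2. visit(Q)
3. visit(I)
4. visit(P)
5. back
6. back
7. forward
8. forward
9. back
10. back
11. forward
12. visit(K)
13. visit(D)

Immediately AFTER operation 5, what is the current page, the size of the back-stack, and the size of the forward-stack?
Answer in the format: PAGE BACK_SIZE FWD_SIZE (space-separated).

After 1 (visit(H)): cur=H back=1 fwd=0
After 2 (visit(Q)): cur=Q back=2 fwd=0
After 3 (visit(I)): cur=I back=3 fwd=0
After 4 (visit(P)): cur=P back=4 fwd=0
After 5 (back): cur=I back=3 fwd=1

I 3 1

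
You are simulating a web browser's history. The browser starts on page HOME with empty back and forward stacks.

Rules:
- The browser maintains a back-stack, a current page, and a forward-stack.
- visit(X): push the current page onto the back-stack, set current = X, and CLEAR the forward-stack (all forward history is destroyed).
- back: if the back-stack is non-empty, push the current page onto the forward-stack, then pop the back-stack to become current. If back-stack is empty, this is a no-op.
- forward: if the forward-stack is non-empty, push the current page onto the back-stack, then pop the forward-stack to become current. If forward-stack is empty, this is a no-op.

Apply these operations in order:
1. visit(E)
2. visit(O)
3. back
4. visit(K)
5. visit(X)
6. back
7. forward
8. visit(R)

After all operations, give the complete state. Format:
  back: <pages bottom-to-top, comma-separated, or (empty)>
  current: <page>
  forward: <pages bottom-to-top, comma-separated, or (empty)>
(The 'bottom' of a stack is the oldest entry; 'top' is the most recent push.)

Answer: back: HOME,E,K,X
current: R
forward: (empty)

Derivation:
After 1 (visit(E)): cur=E back=1 fwd=0
After 2 (visit(O)): cur=O back=2 fwd=0
After 3 (back): cur=E back=1 fwd=1
After 4 (visit(K)): cur=K back=2 fwd=0
After 5 (visit(X)): cur=X back=3 fwd=0
After 6 (back): cur=K back=2 fwd=1
After 7 (forward): cur=X back=3 fwd=0
After 8 (visit(R)): cur=R back=4 fwd=0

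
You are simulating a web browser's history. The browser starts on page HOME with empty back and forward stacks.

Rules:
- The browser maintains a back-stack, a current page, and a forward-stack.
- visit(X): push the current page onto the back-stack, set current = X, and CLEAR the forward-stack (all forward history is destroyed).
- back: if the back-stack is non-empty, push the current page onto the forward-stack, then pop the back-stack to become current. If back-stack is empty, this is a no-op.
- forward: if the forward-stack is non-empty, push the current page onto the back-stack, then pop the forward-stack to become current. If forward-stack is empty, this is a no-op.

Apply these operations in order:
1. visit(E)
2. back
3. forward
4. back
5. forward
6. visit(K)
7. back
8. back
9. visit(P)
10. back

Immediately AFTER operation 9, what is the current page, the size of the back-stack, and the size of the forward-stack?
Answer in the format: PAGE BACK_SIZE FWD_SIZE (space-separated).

After 1 (visit(E)): cur=E back=1 fwd=0
After 2 (back): cur=HOME back=0 fwd=1
After 3 (forward): cur=E back=1 fwd=0
After 4 (back): cur=HOME back=0 fwd=1
After 5 (forward): cur=E back=1 fwd=0
After 6 (visit(K)): cur=K back=2 fwd=0
After 7 (back): cur=E back=1 fwd=1
After 8 (back): cur=HOME back=0 fwd=2
After 9 (visit(P)): cur=P back=1 fwd=0

P 1 0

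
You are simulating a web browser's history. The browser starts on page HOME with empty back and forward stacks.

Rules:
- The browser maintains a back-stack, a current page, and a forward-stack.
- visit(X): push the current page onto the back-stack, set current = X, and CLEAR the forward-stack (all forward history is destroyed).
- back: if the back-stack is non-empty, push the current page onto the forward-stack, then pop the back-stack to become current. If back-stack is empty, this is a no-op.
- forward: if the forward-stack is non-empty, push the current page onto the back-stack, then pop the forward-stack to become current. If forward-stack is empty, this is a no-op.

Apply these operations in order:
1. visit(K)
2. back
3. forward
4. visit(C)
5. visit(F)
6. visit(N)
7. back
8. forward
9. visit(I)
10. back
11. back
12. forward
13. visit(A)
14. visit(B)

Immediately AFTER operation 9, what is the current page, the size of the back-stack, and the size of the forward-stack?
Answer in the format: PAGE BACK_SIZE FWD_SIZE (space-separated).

After 1 (visit(K)): cur=K back=1 fwd=0
After 2 (back): cur=HOME back=0 fwd=1
After 3 (forward): cur=K back=1 fwd=0
After 4 (visit(C)): cur=C back=2 fwd=0
After 5 (visit(F)): cur=F back=3 fwd=0
After 6 (visit(N)): cur=N back=4 fwd=0
After 7 (back): cur=F back=3 fwd=1
After 8 (forward): cur=N back=4 fwd=0
After 9 (visit(I)): cur=I back=5 fwd=0

I 5 0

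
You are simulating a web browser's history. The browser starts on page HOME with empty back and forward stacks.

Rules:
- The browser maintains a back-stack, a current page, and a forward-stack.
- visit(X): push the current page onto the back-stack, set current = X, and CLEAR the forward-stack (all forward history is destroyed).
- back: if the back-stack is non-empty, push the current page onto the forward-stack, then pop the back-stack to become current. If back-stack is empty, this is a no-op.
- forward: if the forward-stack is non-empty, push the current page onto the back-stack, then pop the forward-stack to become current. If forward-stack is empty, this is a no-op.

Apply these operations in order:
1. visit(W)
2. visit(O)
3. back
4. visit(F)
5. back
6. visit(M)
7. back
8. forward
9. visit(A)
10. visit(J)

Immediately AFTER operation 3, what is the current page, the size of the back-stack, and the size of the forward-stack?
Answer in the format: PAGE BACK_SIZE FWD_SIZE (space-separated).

After 1 (visit(W)): cur=W back=1 fwd=0
After 2 (visit(O)): cur=O back=2 fwd=0
After 3 (back): cur=W back=1 fwd=1

W 1 1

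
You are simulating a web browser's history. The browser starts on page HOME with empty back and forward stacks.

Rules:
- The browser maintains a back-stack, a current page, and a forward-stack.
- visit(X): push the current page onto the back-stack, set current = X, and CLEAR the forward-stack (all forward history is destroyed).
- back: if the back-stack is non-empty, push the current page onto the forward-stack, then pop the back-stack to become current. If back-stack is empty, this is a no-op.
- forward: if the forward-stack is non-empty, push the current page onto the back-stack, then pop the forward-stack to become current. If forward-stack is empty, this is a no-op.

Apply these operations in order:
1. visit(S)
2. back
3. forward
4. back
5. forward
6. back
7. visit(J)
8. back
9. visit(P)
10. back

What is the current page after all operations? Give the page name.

After 1 (visit(S)): cur=S back=1 fwd=0
After 2 (back): cur=HOME back=0 fwd=1
After 3 (forward): cur=S back=1 fwd=0
After 4 (back): cur=HOME back=0 fwd=1
After 5 (forward): cur=S back=1 fwd=0
After 6 (back): cur=HOME back=0 fwd=1
After 7 (visit(J)): cur=J back=1 fwd=0
After 8 (back): cur=HOME back=0 fwd=1
After 9 (visit(P)): cur=P back=1 fwd=0
After 10 (back): cur=HOME back=0 fwd=1

Answer: HOME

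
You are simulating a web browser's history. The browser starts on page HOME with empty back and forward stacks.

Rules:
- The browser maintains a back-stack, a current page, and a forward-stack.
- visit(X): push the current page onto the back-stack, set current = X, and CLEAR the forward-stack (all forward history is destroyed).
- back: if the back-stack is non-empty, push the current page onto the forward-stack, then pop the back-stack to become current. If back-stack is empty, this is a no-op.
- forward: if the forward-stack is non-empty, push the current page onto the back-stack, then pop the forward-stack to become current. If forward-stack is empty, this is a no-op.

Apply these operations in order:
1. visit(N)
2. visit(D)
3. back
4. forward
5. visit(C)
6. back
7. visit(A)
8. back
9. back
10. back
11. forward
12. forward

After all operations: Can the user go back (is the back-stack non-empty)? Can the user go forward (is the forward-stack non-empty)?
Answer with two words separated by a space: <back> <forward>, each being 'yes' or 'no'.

After 1 (visit(N)): cur=N back=1 fwd=0
After 2 (visit(D)): cur=D back=2 fwd=0
After 3 (back): cur=N back=1 fwd=1
After 4 (forward): cur=D back=2 fwd=0
After 5 (visit(C)): cur=C back=3 fwd=0
After 6 (back): cur=D back=2 fwd=1
After 7 (visit(A)): cur=A back=3 fwd=0
After 8 (back): cur=D back=2 fwd=1
After 9 (back): cur=N back=1 fwd=2
After 10 (back): cur=HOME back=0 fwd=3
After 11 (forward): cur=N back=1 fwd=2
After 12 (forward): cur=D back=2 fwd=1

Answer: yes yes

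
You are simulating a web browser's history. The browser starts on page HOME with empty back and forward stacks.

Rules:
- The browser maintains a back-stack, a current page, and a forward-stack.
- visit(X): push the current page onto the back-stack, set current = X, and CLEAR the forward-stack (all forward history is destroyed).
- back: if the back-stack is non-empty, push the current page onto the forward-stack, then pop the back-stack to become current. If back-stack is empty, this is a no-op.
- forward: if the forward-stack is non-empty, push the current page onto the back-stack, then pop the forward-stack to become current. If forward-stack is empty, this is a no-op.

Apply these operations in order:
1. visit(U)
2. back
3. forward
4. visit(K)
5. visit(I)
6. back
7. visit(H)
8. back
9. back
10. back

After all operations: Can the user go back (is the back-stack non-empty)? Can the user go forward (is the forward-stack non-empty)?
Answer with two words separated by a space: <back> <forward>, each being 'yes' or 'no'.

Answer: no yes

Derivation:
After 1 (visit(U)): cur=U back=1 fwd=0
After 2 (back): cur=HOME back=0 fwd=1
After 3 (forward): cur=U back=1 fwd=0
After 4 (visit(K)): cur=K back=2 fwd=0
After 5 (visit(I)): cur=I back=3 fwd=0
After 6 (back): cur=K back=2 fwd=1
After 7 (visit(H)): cur=H back=3 fwd=0
After 8 (back): cur=K back=2 fwd=1
After 9 (back): cur=U back=1 fwd=2
After 10 (back): cur=HOME back=0 fwd=3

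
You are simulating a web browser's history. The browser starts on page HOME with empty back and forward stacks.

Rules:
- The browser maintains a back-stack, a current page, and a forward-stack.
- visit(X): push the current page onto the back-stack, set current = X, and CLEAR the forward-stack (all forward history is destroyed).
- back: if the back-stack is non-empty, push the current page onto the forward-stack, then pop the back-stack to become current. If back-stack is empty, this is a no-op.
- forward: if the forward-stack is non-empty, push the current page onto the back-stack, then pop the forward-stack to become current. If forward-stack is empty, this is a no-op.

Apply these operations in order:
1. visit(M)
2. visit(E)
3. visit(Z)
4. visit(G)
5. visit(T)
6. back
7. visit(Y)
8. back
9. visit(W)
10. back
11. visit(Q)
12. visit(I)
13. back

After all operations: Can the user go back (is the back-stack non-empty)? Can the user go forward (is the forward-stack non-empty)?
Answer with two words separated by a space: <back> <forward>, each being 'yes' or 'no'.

After 1 (visit(M)): cur=M back=1 fwd=0
After 2 (visit(E)): cur=E back=2 fwd=0
After 3 (visit(Z)): cur=Z back=3 fwd=0
After 4 (visit(G)): cur=G back=4 fwd=0
After 5 (visit(T)): cur=T back=5 fwd=0
After 6 (back): cur=G back=4 fwd=1
After 7 (visit(Y)): cur=Y back=5 fwd=0
After 8 (back): cur=G back=4 fwd=1
After 9 (visit(W)): cur=W back=5 fwd=0
After 10 (back): cur=G back=4 fwd=1
After 11 (visit(Q)): cur=Q back=5 fwd=0
After 12 (visit(I)): cur=I back=6 fwd=0
After 13 (back): cur=Q back=5 fwd=1

Answer: yes yes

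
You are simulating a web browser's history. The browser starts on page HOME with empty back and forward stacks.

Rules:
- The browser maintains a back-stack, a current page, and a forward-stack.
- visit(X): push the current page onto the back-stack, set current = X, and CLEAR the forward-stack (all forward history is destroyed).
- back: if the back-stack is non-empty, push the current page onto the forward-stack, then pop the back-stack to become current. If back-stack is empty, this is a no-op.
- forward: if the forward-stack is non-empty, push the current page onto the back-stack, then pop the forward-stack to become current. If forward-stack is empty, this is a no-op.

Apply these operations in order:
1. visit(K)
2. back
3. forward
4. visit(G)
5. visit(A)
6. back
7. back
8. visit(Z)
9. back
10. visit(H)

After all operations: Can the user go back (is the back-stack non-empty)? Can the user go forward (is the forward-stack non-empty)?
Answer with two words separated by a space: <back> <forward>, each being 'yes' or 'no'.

After 1 (visit(K)): cur=K back=1 fwd=0
After 2 (back): cur=HOME back=0 fwd=1
After 3 (forward): cur=K back=1 fwd=0
After 4 (visit(G)): cur=G back=2 fwd=0
After 5 (visit(A)): cur=A back=3 fwd=0
After 6 (back): cur=G back=2 fwd=1
After 7 (back): cur=K back=1 fwd=2
After 8 (visit(Z)): cur=Z back=2 fwd=0
After 9 (back): cur=K back=1 fwd=1
After 10 (visit(H)): cur=H back=2 fwd=0

Answer: yes no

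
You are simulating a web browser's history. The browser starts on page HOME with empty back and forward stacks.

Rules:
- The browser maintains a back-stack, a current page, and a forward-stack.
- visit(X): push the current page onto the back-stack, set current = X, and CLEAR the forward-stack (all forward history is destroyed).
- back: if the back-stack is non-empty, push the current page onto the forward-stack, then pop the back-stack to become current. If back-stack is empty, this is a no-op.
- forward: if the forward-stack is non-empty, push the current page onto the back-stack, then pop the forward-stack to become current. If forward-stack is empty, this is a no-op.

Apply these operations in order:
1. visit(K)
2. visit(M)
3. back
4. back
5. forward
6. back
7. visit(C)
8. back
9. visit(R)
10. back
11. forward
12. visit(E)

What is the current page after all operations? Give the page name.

After 1 (visit(K)): cur=K back=1 fwd=0
After 2 (visit(M)): cur=M back=2 fwd=0
After 3 (back): cur=K back=1 fwd=1
After 4 (back): cur=HOME back=0 fwd=2
After 5 (forward): cur=K back=1 fwd=1
After 6 (back): cur=HOME back=0 fwd=2
After 7 (visit(C)): cur=C back=1 fwd=0
After 8 (back): cur=HOME back=0 fwd=1
After 9 (visit(R)): cur=R back=1 fwd=0
After 10 (back): cur=HOME back=0 fwd=1
After 11 (forward): cur=R back=1 fwd=0
After 12 (visit(E)): cur=E back=2 fwd=0

Answer: E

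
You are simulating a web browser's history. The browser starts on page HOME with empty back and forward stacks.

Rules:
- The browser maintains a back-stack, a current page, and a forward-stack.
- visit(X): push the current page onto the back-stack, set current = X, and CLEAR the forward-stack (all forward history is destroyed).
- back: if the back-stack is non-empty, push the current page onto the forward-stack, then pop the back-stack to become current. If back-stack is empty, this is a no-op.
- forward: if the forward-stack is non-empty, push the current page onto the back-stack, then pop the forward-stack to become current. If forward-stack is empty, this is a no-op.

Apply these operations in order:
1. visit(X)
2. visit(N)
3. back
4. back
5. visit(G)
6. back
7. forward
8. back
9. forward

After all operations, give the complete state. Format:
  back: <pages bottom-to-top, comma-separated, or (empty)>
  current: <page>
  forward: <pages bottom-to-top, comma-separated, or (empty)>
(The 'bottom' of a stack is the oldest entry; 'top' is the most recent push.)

Answer: back: HOME
current: G
forward: (empty)

Derivation:
After 1 (visit(X)): cur=X back=1 fwd=0
After 2 (visit(N)): cur=N back=2 fwd=0
After 3 (back): cur=X back=1 fwd=1
After 4 (back): cur=HOME back=0 fwd=2
After 5 (visit(G)): cur=G back=1 fwd=0
After 6 (back): cur=HOME back=0 fwd=1
After 7 (forward): cur=G back=1 fwd=0
After 8 (back): cur=HOME back=0 fwd=1
After 9 (forward): cur=G back=1 fwd=0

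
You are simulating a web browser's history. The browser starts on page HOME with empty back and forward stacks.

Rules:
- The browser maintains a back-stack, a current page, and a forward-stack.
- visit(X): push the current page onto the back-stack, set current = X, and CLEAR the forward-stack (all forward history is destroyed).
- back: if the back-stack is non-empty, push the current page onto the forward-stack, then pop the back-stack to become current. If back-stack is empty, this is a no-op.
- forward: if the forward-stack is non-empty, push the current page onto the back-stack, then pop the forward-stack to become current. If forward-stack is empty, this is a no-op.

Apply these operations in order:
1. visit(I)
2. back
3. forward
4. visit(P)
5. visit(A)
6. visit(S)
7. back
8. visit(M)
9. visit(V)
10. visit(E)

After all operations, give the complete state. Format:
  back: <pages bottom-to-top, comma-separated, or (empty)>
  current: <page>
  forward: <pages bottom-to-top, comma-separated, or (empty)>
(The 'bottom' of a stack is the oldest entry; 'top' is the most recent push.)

After 1 (visit(I)): cur=I back=1 fwd=0
After 2 (back): cur=HOME back=0 fwd=1
After 3 (forward): cur=I back=1 fwd=0
After 4 (visit(P)): cur=P back=2 fwd=0
After 5 (visit(A)): cur=A back=3 fwd=0
After 6 (visit(S)): cur=S back=4 fwd=0
After 7 (back): cur=A back=3 fwd=1
After 8 (visit(M)): cur=M back=4 fwd=0
After 9 (visit(V)): cur=V back=5 fwd=0
After 10 (visit(E)): cur=E back=6 fwd=0

Answer: back: HOME,I,P,A,M,V
current: E
forward: (empty)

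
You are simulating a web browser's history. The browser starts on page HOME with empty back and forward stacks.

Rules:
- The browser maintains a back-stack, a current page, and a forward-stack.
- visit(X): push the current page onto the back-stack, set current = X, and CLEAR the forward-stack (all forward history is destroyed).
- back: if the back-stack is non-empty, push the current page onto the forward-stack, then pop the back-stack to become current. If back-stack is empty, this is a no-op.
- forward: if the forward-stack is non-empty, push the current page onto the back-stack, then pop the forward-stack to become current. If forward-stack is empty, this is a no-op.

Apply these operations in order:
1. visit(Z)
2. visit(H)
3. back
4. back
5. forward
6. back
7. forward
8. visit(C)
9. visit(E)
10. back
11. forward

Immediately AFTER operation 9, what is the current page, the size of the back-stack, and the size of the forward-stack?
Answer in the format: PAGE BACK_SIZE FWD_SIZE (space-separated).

After 1 (visit(Z)): cur=Z back=1 fwd=0
After 2 (visit(H)): cur=H back=2 fwd=0
After 3 (back): cur=Z back=1 fwd=1
After 4 (back): cur=HOME back=0 fwd=2
After 5 (forward): cur=Z back=1 fwd=1
After 6 (back): cur=HOME back=0 fwd=2
After 7 (forward): cur=Z back=1 fwd=1
After 8 (visit(C)): cur=C back=2 fwd=0
After 9 (visit(E)): cur=E back=3 fwd=0

E 3 0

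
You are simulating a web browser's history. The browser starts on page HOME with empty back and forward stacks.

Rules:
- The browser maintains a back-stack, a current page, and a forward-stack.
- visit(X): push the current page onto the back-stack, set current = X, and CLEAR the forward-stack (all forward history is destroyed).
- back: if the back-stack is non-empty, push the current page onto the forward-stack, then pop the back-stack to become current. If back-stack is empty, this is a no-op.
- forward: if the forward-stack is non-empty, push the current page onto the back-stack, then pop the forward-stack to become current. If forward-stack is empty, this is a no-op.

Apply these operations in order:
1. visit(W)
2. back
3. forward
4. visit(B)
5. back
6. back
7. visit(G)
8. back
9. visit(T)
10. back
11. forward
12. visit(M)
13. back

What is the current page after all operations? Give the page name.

Answer: T

Derivation:
After 1 (visit(W)): cur=W back=1 fwd=0
After 2 (back): cur=HOME back=0 fwd=1
After 3 (forward): cur=W back=1 fwd=0
After 4 (visit(B)): cur=B back=2 fwd=0
After 5 (back): cur=W back=1 fwd=1
After 6 (back): cur=HOME back=0 fwd=2
After 7 (visit(G)): cur=G back=1 fwd=0
After 8 (back): cur=HOME back=0 fwd=1
After 9 (visit(T)): cur=T back=1 fwd=0
After 10 (back): cur=HOME back=0 fwd=1
After 11 (forward): cur=T back=1 fwd=0
After 12 (visit(M)): cur=M back=2 fwd=0
After 13 (back): cur=T back=1 fwd=1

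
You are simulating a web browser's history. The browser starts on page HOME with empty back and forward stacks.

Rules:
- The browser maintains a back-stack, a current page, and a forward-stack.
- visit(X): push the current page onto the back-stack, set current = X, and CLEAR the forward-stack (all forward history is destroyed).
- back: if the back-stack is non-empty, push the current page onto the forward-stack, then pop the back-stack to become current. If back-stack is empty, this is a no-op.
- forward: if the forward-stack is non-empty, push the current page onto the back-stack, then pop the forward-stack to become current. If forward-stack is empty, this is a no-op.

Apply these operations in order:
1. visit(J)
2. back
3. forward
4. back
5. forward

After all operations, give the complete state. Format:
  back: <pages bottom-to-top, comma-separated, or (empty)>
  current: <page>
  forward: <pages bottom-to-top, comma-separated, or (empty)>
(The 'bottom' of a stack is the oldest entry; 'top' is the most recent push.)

After 1 (visit(J)): cur=J back=1 fwd=0
After 2 (back): cur=HOME back=0 fwd=1
After 3 (forward): cur=J back=1 fwd=0
After 4 (back): cur=HOME back=0 fwd=1
After 5 (forward): cur=J back=1 fwd=0

Answer: back: HOME
current: J
forward: (empty)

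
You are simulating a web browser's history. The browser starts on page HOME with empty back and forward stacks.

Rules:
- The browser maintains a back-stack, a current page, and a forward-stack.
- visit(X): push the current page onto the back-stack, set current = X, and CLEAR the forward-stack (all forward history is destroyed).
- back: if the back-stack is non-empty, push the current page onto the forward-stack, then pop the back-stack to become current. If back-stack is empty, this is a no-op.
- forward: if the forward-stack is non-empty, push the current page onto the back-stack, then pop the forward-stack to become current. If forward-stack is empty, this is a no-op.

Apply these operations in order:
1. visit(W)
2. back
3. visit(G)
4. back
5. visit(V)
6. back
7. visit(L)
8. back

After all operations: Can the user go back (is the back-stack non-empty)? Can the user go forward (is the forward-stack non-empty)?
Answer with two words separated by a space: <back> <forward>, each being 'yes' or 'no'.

After 1 (visit(W)): cur=W back=1 fwd=0
After 2 (back): cur=HOME back=0 fwd=1
After 3 (visit(G)): cur=G back=1 fwd=0
After 4 (back): cur=HOME back=0 fwd=1
After 5 (visit(V)): cur=V back=1 fwd=0
After 6 (back): cur=HOME back=0 fwd=1
After 7 (visit(L)): cur=L back=1 fwd=0
After 8 (back): cur=HOME back=0 fwd=1

Answer: no yes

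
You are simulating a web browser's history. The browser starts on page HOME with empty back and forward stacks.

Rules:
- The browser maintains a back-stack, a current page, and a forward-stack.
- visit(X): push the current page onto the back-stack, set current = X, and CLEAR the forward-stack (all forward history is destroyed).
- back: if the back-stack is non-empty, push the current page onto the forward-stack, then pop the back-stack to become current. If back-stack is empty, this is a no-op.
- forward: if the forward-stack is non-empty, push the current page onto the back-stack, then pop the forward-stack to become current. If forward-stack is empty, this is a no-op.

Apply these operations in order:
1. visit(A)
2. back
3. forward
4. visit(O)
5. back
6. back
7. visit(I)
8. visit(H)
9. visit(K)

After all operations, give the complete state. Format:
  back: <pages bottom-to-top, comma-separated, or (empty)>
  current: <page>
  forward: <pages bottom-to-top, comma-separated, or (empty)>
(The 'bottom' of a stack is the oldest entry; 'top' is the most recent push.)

After 1 (visit(A)): cur=A back=1 fwd=0
After 2 (back): cur=HOME back=0 fwd=1
After 3 (forward): cur=A back=1 fwd=0
After 4 (visit(O)): cur=O back=2 fwd=0
After 5 (back): cur=A back=1 fwd=1
After 6 (back): cur=HOME back=0 fwd=2
After 7 (visit(I)): cur=I back=1 fwd=0
After 8 (visit(H)): cur=H back=2 fwd=0
After 9 (visit(K)): cur=K back=3 fwd=0

Answer: back: HOME,I,H
current: K
forward: (empty)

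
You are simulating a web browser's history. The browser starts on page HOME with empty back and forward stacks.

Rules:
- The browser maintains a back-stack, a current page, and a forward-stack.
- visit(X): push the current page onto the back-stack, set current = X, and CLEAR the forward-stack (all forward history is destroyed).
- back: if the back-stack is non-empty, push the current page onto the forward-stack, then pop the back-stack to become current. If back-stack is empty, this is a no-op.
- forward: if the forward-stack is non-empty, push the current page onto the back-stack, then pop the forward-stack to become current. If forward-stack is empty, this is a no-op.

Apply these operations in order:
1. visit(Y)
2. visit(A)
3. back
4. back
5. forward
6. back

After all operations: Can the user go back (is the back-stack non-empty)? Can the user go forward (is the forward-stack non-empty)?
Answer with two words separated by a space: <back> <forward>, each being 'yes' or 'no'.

Answer: no yes

Derivation:
After 1 (visit(Y)): cur=Y back=1 fwd=0
After 2 (visit(A)): cur=A back=2 fwd=0
After 3 (back): cur=Y back=1 fwd=1
After 4 (back): cur=HOME back=0 fwd=2
After 5 (forward): cur=Y back=1 fwd=1
After 6 (back): cur=HOME back=0 fwd=2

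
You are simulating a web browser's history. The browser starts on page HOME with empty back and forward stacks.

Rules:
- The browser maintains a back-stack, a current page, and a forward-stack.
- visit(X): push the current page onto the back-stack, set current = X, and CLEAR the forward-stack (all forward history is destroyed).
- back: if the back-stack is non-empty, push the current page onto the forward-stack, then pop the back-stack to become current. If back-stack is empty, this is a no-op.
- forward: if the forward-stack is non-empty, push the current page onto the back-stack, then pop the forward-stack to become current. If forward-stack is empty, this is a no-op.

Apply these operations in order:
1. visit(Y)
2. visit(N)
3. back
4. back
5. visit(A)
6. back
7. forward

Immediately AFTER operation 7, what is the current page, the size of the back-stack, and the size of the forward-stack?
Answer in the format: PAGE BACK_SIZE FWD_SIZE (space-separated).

After 1 (visit(Y)): cur=Y back=1 fwd=0
After 2 (visit(N)): cur=N back=2 fwd=0
After 3 (back): cur=Y back=1 fwd=1
After 4 (back): cur=HOME back=0 fwd=2
After 5 (visit(A)): cur=A back=1 fwd=0
After 6 (back): cur=HOME back=0 fwd=1
After 7 (forward): cur=A back=1 fwd=0

A 1 0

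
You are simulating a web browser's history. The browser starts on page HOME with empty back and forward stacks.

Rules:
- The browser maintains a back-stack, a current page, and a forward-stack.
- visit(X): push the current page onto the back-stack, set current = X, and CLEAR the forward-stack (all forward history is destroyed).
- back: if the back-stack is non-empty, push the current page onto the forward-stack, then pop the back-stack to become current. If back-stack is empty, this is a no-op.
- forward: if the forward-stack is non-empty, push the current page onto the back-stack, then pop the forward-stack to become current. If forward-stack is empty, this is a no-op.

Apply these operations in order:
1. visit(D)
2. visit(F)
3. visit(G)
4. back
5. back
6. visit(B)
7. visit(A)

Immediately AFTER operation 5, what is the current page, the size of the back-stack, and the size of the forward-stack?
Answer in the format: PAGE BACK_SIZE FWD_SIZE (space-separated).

After 1 (visit(D)): cur=D back=1 fwd=0
After 2 (visit(F)): cur=F back=2 fwd=0
After 3 (visit(G)): cur=G back=3 fwd=0
After 4 (back): cur=F back=2 fwd=1
After 5 (back): cur=D back=1 fwd=2

D 1 2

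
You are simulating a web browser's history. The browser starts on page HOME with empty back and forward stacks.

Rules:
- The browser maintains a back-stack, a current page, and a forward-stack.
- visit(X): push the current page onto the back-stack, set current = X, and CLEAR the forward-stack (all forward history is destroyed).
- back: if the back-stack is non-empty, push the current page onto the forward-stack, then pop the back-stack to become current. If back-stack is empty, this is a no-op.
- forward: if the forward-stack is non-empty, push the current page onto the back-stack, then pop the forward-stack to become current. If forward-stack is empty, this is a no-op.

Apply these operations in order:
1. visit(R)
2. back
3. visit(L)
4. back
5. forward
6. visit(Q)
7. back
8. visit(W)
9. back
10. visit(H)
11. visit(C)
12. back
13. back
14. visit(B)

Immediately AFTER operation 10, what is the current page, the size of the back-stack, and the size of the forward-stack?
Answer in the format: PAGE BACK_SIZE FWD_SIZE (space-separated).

After 1 (visit(R)): cur=R back=1 fwd=0
After 2 (back): cur=HOME back=0 fwd=1
After 3 (visit(L)): cur=L back=1 fwd=0
After 4 (back): cur=HOME back=0 fwd=1
After 5 (forward): cur=L back=1 fwd=0
After 6 (visit(Q)): cur=Q back=2 fwd=0
After 7 (back): cur=L back=1 fwd=1
After 8 (visit(W)): cur=W back=2 fwd=0
After 9 (back): cur=L back=1 fwd=1
After 10 (visit(H)): cur=H back=2 fwd=0

H 2 0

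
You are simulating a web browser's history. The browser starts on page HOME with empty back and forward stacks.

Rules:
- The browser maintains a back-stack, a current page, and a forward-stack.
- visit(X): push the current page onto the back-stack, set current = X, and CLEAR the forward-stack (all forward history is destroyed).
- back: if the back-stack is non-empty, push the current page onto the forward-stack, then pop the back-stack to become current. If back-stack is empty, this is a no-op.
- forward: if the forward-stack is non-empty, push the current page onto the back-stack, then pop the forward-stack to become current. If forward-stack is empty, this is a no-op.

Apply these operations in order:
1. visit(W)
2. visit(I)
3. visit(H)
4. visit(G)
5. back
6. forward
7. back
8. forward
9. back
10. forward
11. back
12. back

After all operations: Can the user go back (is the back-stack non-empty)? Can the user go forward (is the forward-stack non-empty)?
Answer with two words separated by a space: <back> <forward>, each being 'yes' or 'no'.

After 1 (visit(W)): cur=W back=1 fwd=0
After 2 (visit(I)): cur=I back=2 fwd=0
After 3 (visit(H)): cur=H back=3 fwd=0
After 4 (visit(G)): cur=G back=4 fwd=0
After 5 (back): cur=H back=3 fwd=1
After 6 (forward): cur=G back=4 fwd=0
After 7 (back): cur=H back=3 fwd=1
After 8 (forward): cur=G back=4 fwd=0
After 9 (back): cur=H back=3 fwd=1
After 10 (forward): cur=G back=4 fwd=0
After 11 (back): cur=H back=3 fwd=1
After 12 (back): cur=I back=2 fwd=2

Answer: yes yes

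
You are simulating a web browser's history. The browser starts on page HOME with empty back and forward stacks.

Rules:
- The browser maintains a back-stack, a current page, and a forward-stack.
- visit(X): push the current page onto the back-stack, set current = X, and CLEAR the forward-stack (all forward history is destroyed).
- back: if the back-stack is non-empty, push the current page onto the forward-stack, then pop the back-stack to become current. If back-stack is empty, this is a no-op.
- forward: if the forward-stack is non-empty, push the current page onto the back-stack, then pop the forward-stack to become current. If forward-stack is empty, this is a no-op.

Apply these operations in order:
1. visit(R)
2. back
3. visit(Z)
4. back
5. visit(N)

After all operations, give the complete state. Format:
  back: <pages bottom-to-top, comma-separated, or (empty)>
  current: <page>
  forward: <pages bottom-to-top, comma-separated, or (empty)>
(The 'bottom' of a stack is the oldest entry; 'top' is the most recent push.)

Answer: back: HOME
current: N
forward: (empty)

Derivation:
After 1 (visit(R)): cur=R back=1 fwd=0
After 2 (back): cur=HOME back=0 fwd=1
After 3 (visit(Z)): cur=Z back=1 fwd=0
After 4 (back): cur=HOME back=0 fwd=1
After 5 (visit(N)): cur=N back=1 fwd=0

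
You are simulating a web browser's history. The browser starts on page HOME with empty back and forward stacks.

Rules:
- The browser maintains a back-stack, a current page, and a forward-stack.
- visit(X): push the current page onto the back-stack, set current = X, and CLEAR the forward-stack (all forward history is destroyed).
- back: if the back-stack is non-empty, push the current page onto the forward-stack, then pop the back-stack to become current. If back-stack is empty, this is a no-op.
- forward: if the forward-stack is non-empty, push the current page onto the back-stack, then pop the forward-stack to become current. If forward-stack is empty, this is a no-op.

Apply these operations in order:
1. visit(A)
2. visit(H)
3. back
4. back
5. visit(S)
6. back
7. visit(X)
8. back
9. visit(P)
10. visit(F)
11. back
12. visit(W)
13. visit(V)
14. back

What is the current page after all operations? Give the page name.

Answer: W

Derivation:
After 1 (visit(A)): cur=A back=1 fwd=0
After 2 (visit(H)): cur=H back=2 fwd=0
After 3 (back): cur=A back=1 fwd=1
After 4 (back): cur=HOME back=0 fwd=2
After 5 (visit(S)): cur=S back=1 fwd=0
After 6 (back): cur=HOME back=0 fwd=1
After 7 (visit(X)): cur=X back=1 fwd=0
After 8 (back): cur=HOME back=0 fwd=1
After 9 (visit(P)): cur=P back=1 fwd=0
After 10 (visit(F)): cur=F back=2 fwd=0
After 11 (back): cur=P back=1 fwd=1
After 12 (visit(W)): cur=W back=2 fwd=0
After 13 (visit(V)): cur=V back=3 fwd=0
After 14 (back): cur=W back=2 fwd=1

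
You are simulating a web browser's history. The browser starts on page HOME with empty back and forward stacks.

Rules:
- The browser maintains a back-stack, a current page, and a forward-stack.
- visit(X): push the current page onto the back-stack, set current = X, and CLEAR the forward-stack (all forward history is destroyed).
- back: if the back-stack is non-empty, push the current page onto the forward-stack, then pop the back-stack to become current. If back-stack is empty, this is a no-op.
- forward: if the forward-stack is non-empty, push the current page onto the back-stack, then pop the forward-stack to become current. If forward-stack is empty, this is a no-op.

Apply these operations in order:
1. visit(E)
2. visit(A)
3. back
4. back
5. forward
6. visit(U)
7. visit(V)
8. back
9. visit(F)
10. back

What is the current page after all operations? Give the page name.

After 1 (visit(E)): cur=E back=1 fwd=0
After 2 (visit(A)): cur=A back=2 fwd=0
After 3 (back): cur=E back=1 fwd=1
After 4 (back): cur=HOME back=0 fwd=2
After 5 (forward): cur=E back=1 fwd=1
After 6 (visit(U)): cur=U back=2 fwd=0
After 7 (visit(V)): cur=V back=3 fwd=0
After 8 (back): cur=U back=2 fwd=1
After 9 (visit(F)): cur=F back=3 fwd=0
After 10 (back): cur=U back=2 fwd=1

Answer: U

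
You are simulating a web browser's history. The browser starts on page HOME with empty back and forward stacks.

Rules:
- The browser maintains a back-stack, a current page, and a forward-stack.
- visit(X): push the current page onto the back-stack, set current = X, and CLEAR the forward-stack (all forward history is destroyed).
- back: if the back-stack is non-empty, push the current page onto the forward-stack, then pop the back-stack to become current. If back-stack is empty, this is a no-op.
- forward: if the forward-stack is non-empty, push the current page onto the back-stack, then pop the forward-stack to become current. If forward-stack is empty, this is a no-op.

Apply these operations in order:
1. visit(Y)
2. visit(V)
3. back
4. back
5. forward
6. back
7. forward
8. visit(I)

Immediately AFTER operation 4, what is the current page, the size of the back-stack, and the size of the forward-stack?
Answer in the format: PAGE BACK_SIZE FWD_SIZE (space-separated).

After 1 (visit(Y)): cur=Y back=1 fwd=0
After 2 (visit(V)): cur=V back=2 fwd=0
After 3 (back): cur=Y back=1 fwd=1
After 4 (back): cur=HOME back=0 fwd=2

HOME 0 2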